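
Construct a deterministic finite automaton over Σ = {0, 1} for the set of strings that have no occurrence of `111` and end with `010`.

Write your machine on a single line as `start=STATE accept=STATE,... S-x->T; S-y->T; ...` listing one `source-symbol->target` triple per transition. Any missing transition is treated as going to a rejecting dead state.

start=q0; accept=q5; q0-0->q1; q0-1->q2; q1-0->q1; q1-1->q3; q2-0->q1; q2-1->q4; q3-0->q5; q3-1->q4; q4-0->q1; q4-1->q6; q5-0->q1; q5-1->q3; q6-0->q6; q6-1->q6

Build one automaton per condition and run them in lockstep. One (4 states) tracks partial matches of the forbidden pattern `111`; the other (4 states) tracks how much of the suffix `010` has currently been matched. Each combined state is a pair, one component from each; accept when both components accept. After merging equivalent states the machine shrinks.
        0   1  
>  q0   q1  q2 
   q1   q1  q3 
   q2   q1  q4 
   q3   q5  q4 
   q4   q1  q6 
 * q5   q1  q3 
   q6   q6  q6 
(> = start, * = accepting)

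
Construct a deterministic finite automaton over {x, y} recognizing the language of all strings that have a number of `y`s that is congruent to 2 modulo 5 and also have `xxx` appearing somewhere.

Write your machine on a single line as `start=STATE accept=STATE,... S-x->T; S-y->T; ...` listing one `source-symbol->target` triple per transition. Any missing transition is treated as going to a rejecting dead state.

Handle the two conditions separately and then intersect. The first has 5 states tracking the count of `y`s modulo 5; the second has 4 states tracking whether and how much of `xxx` has been seen. A product state is a pair (one from each), accepting exactly when both do.
20 states suffice.
          x    y  
>  q0     q1   q2 
   q1     q3   q2 
   q2     q4   q5 
   q3     q6   q2 
   q4     q7   q5 
   q5     q8   q9 
   q6     q6  q10 
   q7    q10   q5 
   q8    q11   q9 
   q9    q12  q13 
   q10   q10  q14 
   q11   q14   q9 
   q12   q15  q13 
   q13   q16   q0 
 * q14   q14  q17 
   q15   q17  q13 
   q16   q18   q0 
   q17   q17  q19 
   q18   q19   q0 
   q19   q19   q6 
(> = start, * = accepting)

start=q0; accept=q14; q0-x->q1; q0-y->q2; q1-x->q3; q1-y->q2; q2-x->q4; q2-y->q5; q3-x->q6; q3-y->q2; q4-x->q7; q4-y->q5; q5-x->q8; q5-y->q9; q6-x->q6; q6-y->q10; q7-x->q10; q7-y->q5; q8-x->q11; q8-y->q9; q9-x->q12; q9-y->q13; q10-x->q10; q10-y->q14; q11-x->q14; q11-y->q9; q12-x->q15; q12-y->q13; q13-x->q16; q13-y->q0; q14-x->q14; q14-y->q17; q15-x->q17; q15-y->q13; q16-x->q18; q16-y->q0; q17-x->q17; q17-y->q19; q18-x->q19; q18-y->q0; q19-x->q19; q19-y->q6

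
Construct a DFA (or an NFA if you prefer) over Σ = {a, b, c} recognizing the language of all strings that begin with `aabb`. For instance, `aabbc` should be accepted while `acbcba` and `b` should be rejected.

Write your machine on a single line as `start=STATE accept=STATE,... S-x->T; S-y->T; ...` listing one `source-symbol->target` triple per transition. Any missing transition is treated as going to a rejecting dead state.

start=S0; accept=S4; S0-a->S1; S0-b->S5; S0-c->S5; S1-a->S2; S1-b->S5; S1-c->S5; S2-a->S5; S2-b->S3; S2-c->S5; S3-a->S5; S3-b->S4; S3-c->S5; S4-a->S4; S4-b->S4; S4-c->S4; S5-a->S5; S5-b->S5; S5-c->S5

Check the first 4 symbols one by one: S0 through S3 record how many have matched `aabb` so far; any wrong symbol goes to the dead state S5. After all 4 match we enter the accepting sink S4.
With 6 states:
        a   b   c  
>  S0   S1  S5  S5 
   S1   S2  S5  S5 
   S2   S5  S3  S5 
   S3   S5  S4  S5 
 * S4   S4  S4  S4 
   S5   S5  S5  S5 
(> = start, * = accepting)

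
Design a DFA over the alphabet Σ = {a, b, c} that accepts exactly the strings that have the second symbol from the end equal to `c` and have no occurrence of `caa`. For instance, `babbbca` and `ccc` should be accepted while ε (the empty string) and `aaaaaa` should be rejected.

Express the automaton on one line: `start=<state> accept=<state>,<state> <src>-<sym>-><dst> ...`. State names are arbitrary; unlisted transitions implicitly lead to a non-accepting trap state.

start=q0 accept=q10,q11,q12 q0-a->q1 q0-b->q2 q0-c->q3 q1-a->q4 q1-b->q5 q1-c->q6 q2-a->q7 q2-b->q8 q2-c->q9 q3-a->q10 q3-b->q11 q3-c->q12 q4-a->q4 q4-b->q5 q4-c->q6 q5-a->q7 q5-b->q8 q5-c->q9 q6-a->q10 q6-b->q11 q6-c->q12 q7-a->q4 q7-b->q5 q7-c->q6 q8-a->q7 q8-b->q8 q8-c->q9 q9-a->q10 q9-b->q11 q9-c->q12 q10-a->q13 q10-b->q5 q10-c->q6 q11-a->q7 q11-b->q8 q11-c->q9 q12-a->q10 q12-b->q11 q12-c->q12 q13-a->q13 q13-b->q14 q13-c->q15 q14-a->q16 q14-b->q17 q14-c->q18 q15-a->q19 q15-b->q20 q15-c->q21 q16-a->q13 q16-b->q14 q16-c->q15 q17-a->q16 q17-b->q17 q17-c->q18 q18-a->q19 q18-b->q20 q18-c->q21 q19-a->q13 q19-b->q14 q19-c->q15 q20-a->q16 q20-b->q17 q20-c->q18 q21-a->q19 q21-b->q20 q21-c->q21

Handle the two conditions separately and then intersect. The first has 13 states tracking the last 2 symbols read; the second has 4 states tracking partial matches of the forbidden pattern `caa`. A product state is a pair (one from each), accepting exactly when both do.
A 22-state machine:
          a    b    c  
>  q0     q1   q2   q3 
   q1     q4   q5   q6 
   q2     q7   q8   q9 
   q3    q10  q11  q12 
   q4     q4   q5   q6 
   q5     q7   q8   q9 
   q6    q10  q11  q12 
   q7     q4   q5   q6 
   q8     q7   q8   q9 
   q9    q10  q11  q12 
 * q10   q13   q5   q6 
 * q11    q7   q8   q9 
 * q12   q10  q11  q12 
   q13   q13  q14  q15 
   q14   q16  q17  q18 
   q15   q19  q20  q21 
   q16   q13  q14  q15 
   q17   q16  q17  q18 
   q18   q19  q20  q21 
   q19   q13  q14  q15 
   q20   q16  q17  q18 
   q21   q19  q20  q21 
(> = start, * = accepting)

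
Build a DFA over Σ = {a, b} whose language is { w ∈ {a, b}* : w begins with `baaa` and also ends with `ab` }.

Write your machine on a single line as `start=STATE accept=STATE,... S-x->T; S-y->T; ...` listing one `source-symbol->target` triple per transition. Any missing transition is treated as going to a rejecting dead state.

Handle the two conditions separately and then intersect. One (6 states) tracks whether the input so far still matches the prefix `baaa`; the other (3 states) tracks how much of the suffix `ab` has currently been matched. Each combined state is a pair, one component from each; accept when both components accept. Equivalent product states are then merged.
An 8-state machine:
        a   b  
>  q0   q1  q2 
   q1   q1  q1 
   q2   q3  q1 
   q3   q4  q1 
   q4   q5  q1 
   q5   q5  q6 
 * q6   q5  q7 
   q7   q5  q7 
(> = start, * = accepting)

start=q0; accept=q6; q0-a->q1; q0-b->q2; q1-a->q1; q1-b->q1; q2-a->q3; q2-b->q1; q3-a->q4; q3-b->q1; q4-a->q5; q4-b->q1; q5-a->q5; q5-b->q6; q6-a->q5; q6-b->q7; q7-a->q5; q7-b->q7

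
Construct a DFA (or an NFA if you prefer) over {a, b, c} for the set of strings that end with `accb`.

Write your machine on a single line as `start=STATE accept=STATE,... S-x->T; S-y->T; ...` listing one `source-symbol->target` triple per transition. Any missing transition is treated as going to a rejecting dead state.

start=q0; accept=q4; q0-a->q1; q0-b->q0; q0-c->q0; q1-a->q1; q1-b->q0; q1-c->q2; q2-a->q1; q2-b->q0; q2-c->q3; q3-a->q1; q3-b->q4; q3-c->q0; q4-a->q1; q4-b->q0; q4-c->q0

Let each state record the length of the longest suffix of the input read so far that is also a prefix of `accb`. q1 means the last symbol is `a`; q2 means the last 2 symbols are `ac`; q3 means the last 3 symbols are `acc`; q4 means the last 4 symbols are `accb`. Accept only at q4, where the string currently ends in `accb`.
A 5-state machine:
        a   b   c  
>  q0   q1  q0  q0 
   q1   q1  q0  q2 
   q2   q1  q0  q3 
   q3   q1  q4  q0 
 * q4   q1  q0  q0 
(> = start, * = accepting)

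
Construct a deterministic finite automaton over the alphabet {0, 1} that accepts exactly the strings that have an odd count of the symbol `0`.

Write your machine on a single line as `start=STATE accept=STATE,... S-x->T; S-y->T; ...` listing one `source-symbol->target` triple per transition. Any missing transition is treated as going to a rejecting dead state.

start=S0; accept=S1; S0-0->S1; S0-1->S0; S1-0->S0; S1-1->S1

The only thing that matters is how many `0`s have appeared, reduced mod 2. Use one state per residue: S0 for 0, …, S1 for 1. Reading `0` moves to the next residue; anything else stays put. S1 is accepting.
With 2 states:
        0   1  
>  S0   S1  S0 
 * S1   S0  S1 
(> = start, * = accepting)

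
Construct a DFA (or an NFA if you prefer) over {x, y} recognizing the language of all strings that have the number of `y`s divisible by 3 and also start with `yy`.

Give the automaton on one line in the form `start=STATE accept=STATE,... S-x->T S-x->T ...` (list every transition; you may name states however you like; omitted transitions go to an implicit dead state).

start=S0 accept=S4 S0-x->S1 S0-y->S2 S1-x->S1 S1-y->S1 S2-x->S1 S2-y->S3 S3-x->S3 S3-y->S4 S4-x->S4 S4-y->S5 S5-x->S5 S5-y->S3

Handle the two conditions separately and then intersect. The first has 3 states tracking the count of `y`s modulo 3; the second has 4 states tracking whether the input so far still matches the prefix `yy`. A product state is a pair (one from each), accepting exactly when both do. Equivalent product states are then merged.
        x   y  
>  S0   S1  S2 
   S1   S1  S1 
   S2   S1  S3 
   S3   S3  S4 
 * S4   S4  S5 
   S5   S5  S3 
(> = start, * = accepting)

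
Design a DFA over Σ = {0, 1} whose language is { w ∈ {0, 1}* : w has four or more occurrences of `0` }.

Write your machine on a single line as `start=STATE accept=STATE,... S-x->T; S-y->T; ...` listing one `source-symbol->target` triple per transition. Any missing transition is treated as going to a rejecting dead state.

Count `0`s, saturating at 5: states A through E mean 0 through 4 `0`s seen; F means more than 4. Each `0` increments (capped at F); other symbols loop. Accept from {E, F}.
       0  1 
>  A   B  A 
   B   C  B 
   C   D  C 
   D   E  D 
 * E   F  E 
 * F   F  F 
(> = start, * = accepting)

start=A; accept=E,F; A-0->B; A-1->A; B-0->C; B-1->B; C-0->D; C-1->C; D-0->E; D-1->D; E-0->F; E-1->E; F-0->F; F-1->F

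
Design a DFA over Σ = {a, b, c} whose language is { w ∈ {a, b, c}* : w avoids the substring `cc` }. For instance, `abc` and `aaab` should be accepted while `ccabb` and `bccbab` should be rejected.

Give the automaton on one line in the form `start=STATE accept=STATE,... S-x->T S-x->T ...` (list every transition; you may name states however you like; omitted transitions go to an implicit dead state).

start=s0 accept=s0,s1 s0-a->s0 s0-b->s0 s0-c->s1 s1-a->s0 s1-b->s0 s1-c->s2 s2-a->s2 s2-b->s2 s2-c->s2

Track partial matches of the forbidden pattern `cc`. State s2 is a dead state reached once `cc` has occurred; every other state accepts. s0 means no part of `cc` is currently matched.
With 3 states:
        a   b   c  
>* s0   s0  s0  s1 
 * s1   s0  s0  s2 
   s2   s2  s2  s2 
(> = start, * = accepting)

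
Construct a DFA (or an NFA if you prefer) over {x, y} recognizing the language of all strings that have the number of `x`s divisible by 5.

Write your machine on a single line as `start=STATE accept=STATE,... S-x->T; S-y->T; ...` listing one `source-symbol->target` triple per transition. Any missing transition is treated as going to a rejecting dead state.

start=A; accept=A; A-x->B; A-y->A; B-x->C; B-y->B; C-x->D; C-y->C; D-x->E; D-y->D; E-x->A; E-y->E

Keep the running count of `x`s modulo 5: each `x` advances along the cycle A → B → C → D → E → A while other symbols loop. Accept at A.
With 5 states:
       x  y 
>* A   B  A 
   B   C  B 
   C   D  C 
   D   E  D 
   E   A  E 
(> = start, * = accepting)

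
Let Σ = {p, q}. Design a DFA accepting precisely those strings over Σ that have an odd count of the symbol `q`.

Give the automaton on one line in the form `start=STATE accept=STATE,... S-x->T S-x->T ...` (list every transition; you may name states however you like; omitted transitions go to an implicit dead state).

The only thing that matters is how many `q`s have appeared, reduced mod 2. Use one state per residue: s0 for 0, …, s1 for 1. Reading `q` moves to the next residue; anything else stays put. s1 is accepting.
A 2-state machine:
        p   q  
>  s0   s0  s1 
 * s1   s1  s0 
(> = start, * = accepting)

start=s0 accept=s1 s0-p->s0 s0-q->s1 s1-p->s1 s1-q->s0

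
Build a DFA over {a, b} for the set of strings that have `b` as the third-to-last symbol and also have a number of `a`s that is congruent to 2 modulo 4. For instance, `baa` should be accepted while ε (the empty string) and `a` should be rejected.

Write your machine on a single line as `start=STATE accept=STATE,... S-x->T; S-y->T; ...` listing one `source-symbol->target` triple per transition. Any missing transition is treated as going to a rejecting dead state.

start=s0; accept=s10,s12,s13,s14; s0-a->s1; s0-b->s2; s1-a->s3; s1-b->s4; s2-a->s5; s2-b->s2; s3-a->s6; s3-b->s7; s4-a->s8; s4-b->s9; s5-a->s10; s5-b->s4; s6-a->s0; s6-b->s6; s7-a->s6; s7-b->s11; s8-a->s6; s8-b->s12; s9-a->s13; s9-b->s9; s10-a->s6; s10-b->s7; s11-a->s6; s11-b->s14; s12-a->s6; s12-b->s11; s13-a->s6; s13-b->s12; s14-a->s6; s14-b->s14

Run two small machines in parallel and take their product. The first has 15 states tracking the last 3 symbols read; the second has 4 states tracking the count of `a`s modulo 4. A product state is a pair (one from each), accepting exactly when both do. Equivalent product states are then merged.
With 15 states:
          a    b  
>  s0     s1   s2 
   s1     s3   s4 
   s2     s5   s2 
   s3     s6   s7 
   s4     s8   s9 
   s5    s10   s4 
   s6     s0   s6 
   s7     s6  s11 
   s8     s6  s12 
   s9    s13   s9 
 * s10    s6   s7 
   s11    s6  s14 
 * s12    s6  s11 
 * s13    s6  s12 
 * s14    s6  s14 
(> = start, * = accepting)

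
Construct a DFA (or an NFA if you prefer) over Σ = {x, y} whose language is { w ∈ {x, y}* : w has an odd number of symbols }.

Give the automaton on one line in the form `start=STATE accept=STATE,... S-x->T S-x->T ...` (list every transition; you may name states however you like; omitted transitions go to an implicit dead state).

Only the length mod 2 matters, so use a 2-cycle: from any state, every input symbol moves to the next state, wrapping q1 back to q0. Mark q1 accepting.
        x   y  
>  q0   q1  q1 
 * q1   q0  q0 
(> = start, * = accepting)

start=q0 accept=q1 q0-x->q1 q0-y->q1 q1-x->q0 q1-y->q0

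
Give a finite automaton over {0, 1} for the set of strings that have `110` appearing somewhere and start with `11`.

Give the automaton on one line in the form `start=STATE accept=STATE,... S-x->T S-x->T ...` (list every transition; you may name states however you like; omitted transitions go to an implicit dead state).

start=q0 accept=q4 q0-0->q1 q0-1->q2 q1-0->q1 q1-1->q1 q2-0->q1 q2-1->q3 q3-0->q4 q3-1->q3 q4-0->q4 q4-1->q4

Build one automaton per condition and run them in lockstep. One (4 states) tracks whether and how much of `110` has been seen; the other (4 states) tracks whether the input so far still matches the prefix `11`. Each combined state is a pair, one component from each; accept when both components accept. After merging equivalent states the machine shrinks.
5 states suffice.
        0   1  
>  q0   q1  q2 
   q1   q1  q1 
   q2   q1  q3 
   q3   q4  q3 
 * q4   q4  q4 
(> = start, * = accepting)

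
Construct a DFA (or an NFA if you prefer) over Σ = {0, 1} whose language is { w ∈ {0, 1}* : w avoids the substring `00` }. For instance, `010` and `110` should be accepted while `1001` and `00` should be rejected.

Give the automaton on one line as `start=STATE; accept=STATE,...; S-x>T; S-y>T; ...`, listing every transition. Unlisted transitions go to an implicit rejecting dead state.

start=q0; accept=q0,q1; q0-0>q1; q0-1>q0; q1-0>q2; q1-1>q0; q2-0>q2; q2-1>q2

Track partial matches of the forbidden pattern `00`. State q2 is a dead state reached once `00` has occurred; every other state accepts. q0 means no part of `00` is currently matched.
With 3 states:
        0   1  
>* q0   q1  q0 
 * q1   q2  q0 
   q2   q2  q2 
(> = start, * = accepting)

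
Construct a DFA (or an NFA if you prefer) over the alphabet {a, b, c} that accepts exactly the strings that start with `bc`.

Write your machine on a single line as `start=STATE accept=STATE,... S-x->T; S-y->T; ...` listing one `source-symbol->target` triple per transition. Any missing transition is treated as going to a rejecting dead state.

Check the first 2 symbols one by one: q0 through q1 record how many have matched `bc` so far; any wrong symbol goes to the dead state q3. After all 2 match we enter the accepting sink q2.
        a   b   c  
>  q0   q3  q1  q3 
   q1   q3  q3  q2 
 * q2   q2  q2  q2 
   q3   q3  q3  q3 
(> = start, * = accepting)

start=q0; accept=q2; q0-a->q3; q0-b->q1; q0-c->q3; q1-a->q3; q1-b->q3; q1-c->q2; q2-a->q2; q2-b->q2; q2-c->q2; q3-a->q3; q3-b->q3; q3-c->q3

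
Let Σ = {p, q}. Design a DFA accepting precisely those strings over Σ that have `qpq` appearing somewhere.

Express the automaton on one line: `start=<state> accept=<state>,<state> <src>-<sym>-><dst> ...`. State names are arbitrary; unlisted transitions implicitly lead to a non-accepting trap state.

start=S0 accept=S3 S0-p->S0 S0-q->S1 S1-p->S2 S1-q->S1 S2-p->S0 S2-q->S3 S3-p->S3 S3-q->S3

States S0..S2 record the length of the longest prefix of `qpq` that matches the current input suffix. Reaching S3 means `qpq` has been seen, and we stay there forever. Accept from S3.
With 4 states:
        p   q  
>  S0   S0  S1 
   S1   S2  S1 
   S2   S0  S3 
 * S3   S3  S3 
(> = start, * = accepting)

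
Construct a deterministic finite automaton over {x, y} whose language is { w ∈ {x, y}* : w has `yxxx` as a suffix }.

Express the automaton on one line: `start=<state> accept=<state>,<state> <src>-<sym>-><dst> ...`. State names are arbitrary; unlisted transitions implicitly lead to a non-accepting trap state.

start=q0 accept=q4 q0-x->q0 q0-y->q1 q1-x->q2 q1-y->q1 q2-x->q3 q2-y->q1 q3-x->q4 q3-y->q1 q4-x->q0 q4-y->q1

Let each state record the length of the longest suffix of the input read so far that is also a prefix of `yxxx`. q1 means the last symbol is `y`; q2 means the last 2 symbols are `yx`; q3 means the last 3 symbols are `yxx`; q4 means the last 4 symbols are `yxxx`. Accept only at q4, where the string currently ends in `yxxx`.
5 states suffice.
        x   y  
>  q0   q0  q1 
   q1   q2  q1 
   q2   q3  q1 
   q3   q4  q1 
 * q4   q0  q1 
(> = start, * = accepting)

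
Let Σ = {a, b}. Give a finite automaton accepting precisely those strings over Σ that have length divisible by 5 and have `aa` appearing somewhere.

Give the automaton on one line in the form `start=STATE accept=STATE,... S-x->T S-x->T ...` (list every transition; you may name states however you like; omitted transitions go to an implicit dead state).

Run two small machines in parallel and take their product. One (5 states) tracks the input length modulo 5; the other (3 states) tracks whether and how much of `aa` has been seen. Each combined state is a pair, one component from each; accept when both components accept.
A 15-state machine:
          a    b  
>  s0     s1   s2 
   s1     s3   s4 
   s2     s5   s4 
   s3     s6   s6 
   s4     s7   s8 
   s5     s6   s8 
   s6     s9   s9 
   s7     s9  s10 
   s8    s11  s10 
   s9    s12  s12 
   s10   s13   s0 
   s11   s12   s0 
 * s12   s14  s14 
   s13   s14   s2 
   s14    s3   s3 
(> = start, * = accepting)

start=s0 accept=s12 s0-a->s1 s0-b->s2 s1-a->s3 s1-b->s4 s2-a->s5 s2-b->s4 s3-a->s6 s3-b->s6 s4-a->s7 s4-b->s8 s5-a->s6 s5-b->s8 s6-a->s9 s6-b->s9 s7-a->s9 s7-b->s10 s8-a->s11 s8-b->s10 s9-a->s12 s9-b->s12 s10-a->s13 s10-b->s0 s11-a->s12 s11-b->s0 s12-a->s14 s12-b->s14 s13-a->s14 s13-b->s2 s14-a->s3 s14-b->s3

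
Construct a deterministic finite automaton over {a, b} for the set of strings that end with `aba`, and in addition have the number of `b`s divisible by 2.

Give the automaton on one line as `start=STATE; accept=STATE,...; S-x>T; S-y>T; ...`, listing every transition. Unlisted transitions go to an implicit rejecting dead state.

Run two small machines in parallel and take their product. The first has 4 states tracking how much of the suffix `aba` has currently been matched; the second has 2 states tracking the count of `b`s modulo 2. A product state is a pair (one from each), accepting exactly when both do. After merging equivalent states the machine shrinks.
        a   b  
>  s0   s0  s1 
   s1   s2  s0 
   s2   s2  s3 
   s3   s4  s1 
 * s4   s0  s1 
(> = start, * = accepting)

start=s0; accept=s4; s0-a>s0; s0-b>s1; s1-a>s2; s1-b>s0; s2-a>s2; s2-b>s3; s3-a>s4; s3-b>s1; s4-a>s0; s4-b>s1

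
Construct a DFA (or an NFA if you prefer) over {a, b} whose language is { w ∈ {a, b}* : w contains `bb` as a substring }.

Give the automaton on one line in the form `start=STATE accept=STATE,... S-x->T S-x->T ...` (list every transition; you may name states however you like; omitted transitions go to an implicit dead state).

start=S0 accept=S2 S0-a->S0 S0-b->S1 S1-a->S0 S1-b->S2 S2-a->S2 S2-b->S2

Track how much of `bb` has been matched so far: state S0 is no progress, S2 is the absorbing accept state reached once `bb` has occurred. Intermediate states record partial matches; on a mismatch, fall back to the longest reusable overlap.
With 3 states:
        a   b  
>  S0   S0  S1 
   S1   S0  S2 
 * S2   S2  S2 
(> = start, * = accepting)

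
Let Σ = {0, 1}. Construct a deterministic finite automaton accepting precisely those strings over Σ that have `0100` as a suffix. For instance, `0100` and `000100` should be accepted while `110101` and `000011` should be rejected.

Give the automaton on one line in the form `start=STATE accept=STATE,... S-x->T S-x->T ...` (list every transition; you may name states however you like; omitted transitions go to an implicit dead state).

Let each state record the length of the longest suffix of the input read so far that is also a prefix of `0100`. q1 means the last symbol is `0`; q2 means the last 2 symbols are `01`; q3 means the last 3 symbols are `010`; q4 means the last 4 symbols are `0100`. Accept only at q4, where the string currently ends in `0100`.
A 5-state machine:
        0   1  
>  q0   q1  q0 
   q1   q1  q2 
   q2   q3  q0 
   q3   q4  q2 
 * q4   q1  q2 
(> = start, * = accepting)

start=q0 accept=q4 q0-0->q1 q0-1->q0 q1-0->q1 q1-1->q2 q2-0->q3 q2-1->q0 q3-0->q4 q3-1->q2 q4-0->q1 q4-1->q2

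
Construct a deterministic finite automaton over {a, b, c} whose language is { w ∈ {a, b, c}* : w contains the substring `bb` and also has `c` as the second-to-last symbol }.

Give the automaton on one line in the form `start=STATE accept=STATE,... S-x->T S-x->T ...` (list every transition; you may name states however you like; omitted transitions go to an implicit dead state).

Build one automaton per condition and run them in lockstep. The first has 3 states tracking whether and how much of `bb` has been seen; the second has 13 states tracking the last 2 symbols read. A product state is a pair (one from each), accepting exactly when both do.
          a    b    c  
>  S0     S1   S2   S3 
   S1     S4   S5   S6 
   S2     S7   S8   S9 
   S3    S10  S11  S12 
   S4     S4   S5   S6 
   S5     S7   S8   S9 
   S6    S10  S11  S12 
   S7     S4   S5   S6 
   S8    S13   S8  S14 
   S9    S10  S11  S12 
   S10    S4   S5   S6 
   S11    S7   S8   S9 
   S12   S10  S11  S12 
   S13   S15  S16  S17 
   S14   S18  S19  S20 
   S15   S15  S16  S17 
   S16   S13   S8  S14 
   S17   S18  S19  S20 
 * S18   S15  S16  S17 
 * S19   S13   S8  S14 
 * S20   S18  S19  S20 
(> = start, * = accepting)

start=S0 accept=S18,S19,S20 S0-a->S1 S0-b->S2 S0-c->S3 S1-a->S4 S1-b->S5 S1-c->S6 S2-a->S7 S2-b->S8 S2-c->S9 S3-a->S10 S3-b->S11 S3-c->S12 S4-a->S4 S4-b->S5 S4-c->S6 S5-a->S7 S5-b->S8 S5-c->S9 S6-a->S10 S6-b->S11 S6-c->S12 S7-a->S4 S7-b->S5 S7-c->S6 S8-a->S13 S8-b->S8 S8-c->S14 S9-a->S10 S9-b->S11 S9-c->S12 S10-a->S4 S10-b->S5 S10-c->S6 S11-a->S7 S11-b->S8 S11-c->S9 S12-a->S10 S12-b->S11 S12-c->S12 S13-a->S15 S13-b->S16 S13-c->S17 S14-a->S18 S14-b->S19 S14-c->S20 S15-a->S15 S15-b->S16 S15-c->S17 S16-a->S13 S16-b->S8 S16-c->S14 S17-a->S18 S17-b->S19 S17-c->S20 S18-a->S15 S18-b->S16 S18-c->S17 S19-a->S13 S19-b->S8 S19-c->S14 S20-a->S18 S20-b->S19 S20-c->S20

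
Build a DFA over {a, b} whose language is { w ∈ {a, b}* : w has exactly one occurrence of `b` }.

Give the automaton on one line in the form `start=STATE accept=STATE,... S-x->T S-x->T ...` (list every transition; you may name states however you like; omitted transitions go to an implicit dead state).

Count `b`s, saturating at 2: state q0 means no `b` yet, q1 means one `b` seen, q2 means more than one. Each `b` increments (capped at q2); other symbols loop. Accept from {q1}.
3 states suffice.
        a   b  
>  q0   q0  q1 
 * q1   q1  q2 
   q2   q2  q2 
(> = start, * = accepting)

start=q0 accept=q1 q0-a->q0 q0-b->q1 q1-a->q1 q1-b->q2 q2-a->q2 q2-b->q2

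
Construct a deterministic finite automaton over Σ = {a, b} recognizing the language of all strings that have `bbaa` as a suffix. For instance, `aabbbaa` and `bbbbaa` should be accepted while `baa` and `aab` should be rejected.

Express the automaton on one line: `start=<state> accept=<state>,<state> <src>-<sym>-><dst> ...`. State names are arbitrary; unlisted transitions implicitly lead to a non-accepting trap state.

Let each state record the length of the longest suffix of the input read so far that is also a prefix of `bbaa`. S1 means the last symbol is `b`; S2 means the last 2 symbols are `bb`; S3 means the last 3 symbols are `bba`; S4 means the last 4 symbols are `bbaa`. Accept only at S4, where the string currently ends in `bbaa`.
5 states suffice.
        a   b  
>  S0   S0  S1 
   S1   S0  S2 
   S2   S3  S2 
   S3   S4  S1 
 * S4   S0  S1 
(> = start, * = accepting)

start=S0 accept=S4 S0-a->S0 S0-b->S1 S1-a->S0 S1-b->S2 S2-a->S3 S2-b->S2 S3-a->S4 S3-b->S1 S4-a->S0 S4-b->S1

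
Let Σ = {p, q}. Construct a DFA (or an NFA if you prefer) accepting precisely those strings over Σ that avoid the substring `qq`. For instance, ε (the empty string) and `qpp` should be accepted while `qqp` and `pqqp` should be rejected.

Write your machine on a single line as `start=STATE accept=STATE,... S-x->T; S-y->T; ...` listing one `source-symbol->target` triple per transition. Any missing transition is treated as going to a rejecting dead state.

This is the complement of 'contains `qq`'. Use the same substring-matching states — A through C holding how much of `qq` has just been matched — but flip the accepting set: everything except the trap C accepts.
3 states suffice.
       p  q 
>* A   A  B 
 * B   A  C 
   C   C  C 
(> = start, * = accepting)

start=A; accept=A,B; A-p->A; A-q->B; B-p->A; B-q->C; C-p->C; C-q->C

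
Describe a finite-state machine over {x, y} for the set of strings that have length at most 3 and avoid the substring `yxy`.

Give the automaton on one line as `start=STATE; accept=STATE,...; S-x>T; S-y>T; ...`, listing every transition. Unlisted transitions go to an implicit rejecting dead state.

Build one automaton per condition and run them in lockstep. The first has 5 states tracking the input length, saturating at 4; the second has 4 states tracking partial matches of the forbidden pattern `yxy`. A product state is a pair (one from each), accepting exactly when both do. After merging equivalent states the machine shrinks.
        x   y  
>* s0   s1  s2 
 * s1   s3  s3 
 * s2   s4  s3 
 * s3   s5  s5 
 * s4   s5  s6 
 * s5   s6  s6 
   s6   s6  s6 
(> = start, * = accepting)

start=s0; accept=s0,s1,s2,s3,s4,s5; s0-x>s1; s0-y>s2; s1-x>s3; s1-y>s3; s2-x>s4; s2-y>s3; s3-x>s5; s3-y>s5; s4-x>s5; s4-y>s6; s5-x>s6; s5-y>s6; s6-x>s6; s6-y>s6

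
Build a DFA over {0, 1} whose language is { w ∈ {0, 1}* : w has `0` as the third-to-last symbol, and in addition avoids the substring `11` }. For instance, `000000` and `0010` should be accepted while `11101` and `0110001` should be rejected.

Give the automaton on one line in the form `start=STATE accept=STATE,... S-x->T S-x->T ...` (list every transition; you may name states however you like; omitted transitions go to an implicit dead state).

start=S0 accept=S7,S8,S9 S0-0->S1 S0-1->S2 S1-0->S3 S1-1->S4 S2-0->S5 S2-1->S6 S3-0->S7 S3-1->S8 S4-0->S9 S4-1->S10 S5-0->S11 S5-1->S12 S6-0->S13 S6-1->S14 S7-0->S7 S7-1->S8 S8-0->S9 S8-1->S10 S9-0->S11 S9-1->S12 S10-0->S13 S10-1->S14 S11-0->S7 S11-1->S8 S12-0->S9 S12-1->S10 S13-0->S15 S13-1->S16 S14-0->S13 S14-1->S14 S15-0->S17 S15-1->S18 S16-0->S19 S16-1->S10 S17-0->S17 S17-1->S18 S18-0->S19 S18-1->S10 S19-0->S15 S19-1->S16

Build one automaton per condition and run them in lockstep. The first has 15 states tracking the last 3 symbols read; the second has 3 states tracking partial matches of the forbidden pattern `11`. A product state is a pair (one from each), accepting exactly when both do.
A 20-state machine:
          0    1  
>  S0     S1   S2 
   S1     S3   S4 
   S2     S5   S6 
   S3     S7   S8 
   S4     S9  S10 
   S5    S11  S12 
   S6    S13  S14 
 * S7     S7   S8 
 * S8     S9  S10 
 * S9    S11  S12 
   S10   S13  S14 
   S11    S7   S8 
   S12    S9  S10 
   S13   S15  S16 
   S14   S13  S14 
   S15   S17  S18 
   S16   S19  S10 
   S17   S17  S18 
   S18   S19  S10 
   S19   S15  S16 
(> = start, * = accepting)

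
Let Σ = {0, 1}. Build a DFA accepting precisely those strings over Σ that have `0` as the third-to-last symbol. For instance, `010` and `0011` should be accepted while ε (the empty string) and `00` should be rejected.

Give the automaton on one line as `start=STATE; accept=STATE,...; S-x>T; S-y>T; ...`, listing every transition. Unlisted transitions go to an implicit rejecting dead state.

start=S0; accept=S7,S8,S9,S10; S0-0>S1; S0-1>S2; S1-0>S3; S1-1>S4; S2-0>S5; S2-1>S6; S3-0>S7; S3-1>S8; S4-0>S9; S4-1>S10; S5-0>S11; S5-1>S12; S6-0>S13; S6-1>S14; S7-0>S7; S7-1>S8; S8-0>S9; S8-1>S10; S9-0>S11; S9-1>S12; S10-0>S13; S10-1>S14; S11-0>S7; S11-1>S8; S12-0>S9; S12-1>S10; S13-0>S11; S13-1>S12; S14-0>S13; S14-1>S14

Because acceptance depends on a position counted from the end, the machine has to buffer the most recent 3 symbols. Make each state the string of the last up-to-3 symbols read; on input `x` shift the window left and append `x`. Accept when the buffered window has length 3 and begins with `0`.
15 states suffice.
          0    1  
>  S0     S1   S2 
   S1     S3   S4 
   S2     S5   S6 
   S3     S7   S8 
   S4     S9  S10 
   S5    S11  S12 
   S6    S13  S14 
 * S7     S7   S8 
 * S8     S9  S10 
 * S9    S11  S12 
 * S10   S13  S14 
   S11    S7   S8 
   S12    S9  S10 
   S13   S11  S12 
   S14   S13  S14 
(> = start, * = accepting)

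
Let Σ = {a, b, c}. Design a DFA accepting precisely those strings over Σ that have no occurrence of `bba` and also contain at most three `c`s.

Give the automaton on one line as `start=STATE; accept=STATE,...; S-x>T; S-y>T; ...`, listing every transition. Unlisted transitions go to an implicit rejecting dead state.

start=S0; accept=S0,S1,S2,S3,S4,S5,S7,S8,S9,S10,S11,S12; S0-a>S0; S0-b>S1; S0-c>S2; S1-a>S0; S1-b>S3; S1-c>S2; S2-a>S2; S2-b>S4; S2-c>S5; S3-a>S6; S3-b>S3; S3-c>S2; S4-a>S2; S4-b>S7; S4-c>S5; S5-a>S5; S5-b>S8; S5-c>S9; S6-a>S6; S6-b>S6; S6-c>S6; S7-a>S6; S7-b>S7; S7-c>S5; S8-a>S5; S8-b>S10; S8-c>S9; S9-a>S9; S9-b>S11; S9-c>S6; S10-a>S6; S10-b>S10; S10-c>S9; S11-a>S9; S11-b>S12; S11-c>S6; S12-a>S6; S12-b>S12; S12-c>S6

Handle the two conditions separately and then intersect. One (4 states) tracks partial matches of the forbidden pattern `bba`; the other (5 states) tracks the count of `c`s, saturating at 4. Each combined state is a pair, one component from each; accept when both components accept. After merging equivalent states the machine shrinks.
A 13-state machine:
          a    b    c  
>* S0     S0   S1   S2 
 * S1     S0   S3   S2 
 * S2     S2   S4   S5 
 * S3     S6   S3   S2 
 * S4     S2   S7   S5 
 * S5     S5   S8   S9 
   S6     S6   S6   S6 
 * S7     S6   S7   S5 
 * S8     S5  S10   S9 
 * S9     S9  S11   S6 
 * S10    S6  S10   S9 
 * S11    S9  S12   S6 
 * S12    S6  S12   S6 
(> = start, * = accepting)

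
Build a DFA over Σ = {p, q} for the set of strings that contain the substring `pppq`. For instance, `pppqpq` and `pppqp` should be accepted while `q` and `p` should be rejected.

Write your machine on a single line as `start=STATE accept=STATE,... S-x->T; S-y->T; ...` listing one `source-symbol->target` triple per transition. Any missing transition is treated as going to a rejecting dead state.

start=A; accept=E; A-p->B; A-q->A; B-p->C; B-q->A; C-p->D; C-q->A; D-p->D; D-q->E; E-p->E; E-q->E

States A..D record the length of the longest prefix of `pppq` that matches the current input suffix. Reaching E means `pppq` has been seen, and we stay there forever. Accept from E.
A 5-state machine:
       p  q 
>  A   B  A 
   B   C  A 
   C   D  A 
   D   D  E 
 * E   E  E 
(> = start, * = accepting)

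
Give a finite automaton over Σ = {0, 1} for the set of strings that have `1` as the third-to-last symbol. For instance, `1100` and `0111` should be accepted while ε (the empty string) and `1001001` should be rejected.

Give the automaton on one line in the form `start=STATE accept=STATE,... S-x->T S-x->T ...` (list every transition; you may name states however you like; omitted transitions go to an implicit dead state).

A DFA must remember the last 3 symbols (since which symbol is third-to-last isn't known until the input ends). Use one state per possible window of the last ≤3 symbols; accept from those whose window starts with `1`.
          0    1  
>  s0     s1   s2 
   s1     s3   s4 
   s2     s5   s6 
   s3     s7   s8 
   s4     s9  s10 
   s5    s11  s12 
   s6    s13  s14 
   s7     s7   s8 
   s8     s9  s10 
   s9    s11  s12 
   s10   s13  s14 
 * s11    s7   s8 
 * s12    s9  s10 
 * s13   s11  s12 
 * s14   s13  s14 
(> = start, * = accepting)

start=s0 accept=s11,s12,s13,s14 s0-0->s1 s0-1->s2 s1-0->s3 s1-1->s4 s2-0->s5 s2-1->s6 s3-0->s7 s3-1->s8 s4-0->s9 s4-1->s10 s5-0->s11 s5-1->s12 s6-0->s13 s6-1->s14 s7-0->s7 s7-1->s8 s8-0->s9 s8-1->s10 s9-0->s11 s9-1->s12 s10-0->s13 s10-1->s14 s11-0->s7 s11-1->s8 s12-0->s9 s12-1->s10 s13-0->s11 s13-1->s12 s14-0->s13 s14-1->s14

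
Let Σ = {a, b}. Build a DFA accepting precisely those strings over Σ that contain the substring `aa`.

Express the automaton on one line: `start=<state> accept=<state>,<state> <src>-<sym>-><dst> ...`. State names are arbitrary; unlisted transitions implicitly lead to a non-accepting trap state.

States q0..q1 record the length of the longest prefix of `aa` that matches the current input suffix. Reaching q2 means `aa` has been seen, and we stay there forever. Accept from q2.
        a   b  
>  q0   q1  q0 
   q1   q2  q0 
 * q2   q2  q2 
(> = start, * = accepting)

start=q0 accept=q2 q0-a->q1 q0-b->q0 q1-a->q2 q1-b->q0 q2-a->q2 q2-b->q2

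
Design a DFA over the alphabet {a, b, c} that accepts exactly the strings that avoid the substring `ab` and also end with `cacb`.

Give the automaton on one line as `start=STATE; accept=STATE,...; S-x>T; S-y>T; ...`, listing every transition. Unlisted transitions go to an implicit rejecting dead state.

Run two small machines in parallel and take their product. One (3 states) tracks partial matches of the forbidden pattern `ab`; the other (5 states) tracks how much of the suffix `cacb` has currently been matched. Each combined state is a pair, one component from each; accept when both components accept. Equivalent product states are then merged.
A 7-state machine:
        a   b   c  
>  s0   s1  s0  s2 
   s1   s1  s3  s2 
   s2   s4  s0  s2 
   s3   s3  s3  s3 
   s4   s1  s3  s5 
   s5   s4  s6  s2 
 * s6   s1  s0  s2 
(> = start, * = accepting)

start=s0; accept=s6; s0-a>s1; s0-b>s0; s0-c>s2; s1-a>s1; s1-b>s3; s1-c>s2; s2-a>s4; s2-b>s0; s2-c>s2; s3-a>s3; s3-b>s3; s3-c>s3; s4-a>s1; s4-b>s3; s4-c>s5; s5-a>s4; s5-b>s6; s5-c>s2; s6-a>s1; s6-b>s0; s6-c>s2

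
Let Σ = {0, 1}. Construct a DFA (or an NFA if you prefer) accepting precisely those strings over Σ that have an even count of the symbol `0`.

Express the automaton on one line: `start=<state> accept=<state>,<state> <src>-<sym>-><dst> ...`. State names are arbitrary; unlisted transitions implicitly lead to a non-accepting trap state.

start=s0 accept=s0 s0-0->s1 s0-1->s0 s1-0->s0 s1-1->s1

Keep the running count of `0`s modulo 2: each `0` advances along the cycle s0 → s1 → s0 while other symbols loop. Accept at s0.
A 2-state machine:
        0   1  
>* s0   s1  s0 
   s1   s0  s1 
(> = start, * = accepting)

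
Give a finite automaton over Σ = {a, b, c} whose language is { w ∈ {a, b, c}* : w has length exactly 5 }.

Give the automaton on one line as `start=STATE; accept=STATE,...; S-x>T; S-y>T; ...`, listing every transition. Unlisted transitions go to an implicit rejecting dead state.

Count input length up to 6: every symbol moves from S0 toward S6, which means 'more than 5' and absorbs. Accept from {S5}.
With 7 states:
        a   b   c  
>  S0   S1  S1  S1 
   S1   S2  S2  S2 
   S2   S3  S3  S3 
   S3   S4  S4  S4 
   S4   S5  S5  S5 
 * S5   S6  S6  S6 
   S6   S6  S6  S6 
(> = start, * = accepting)

start=S0; accept=S5; S0-a>S1; S0-b>S1; S0-c>S1; S1-a>S2; S1-b>S2; S1-c>S2; S2-a>S3; S2-b>S3; S2-c>S3; S3-a>S4; S3-b>S4; S3-c>S4; S4-a>S5; S4-b>S5; S4-c>S5; S5-a>S6; S5-b>S6; S5-c>S6; S6-a>S6; S6-b>S6; S6-c>S6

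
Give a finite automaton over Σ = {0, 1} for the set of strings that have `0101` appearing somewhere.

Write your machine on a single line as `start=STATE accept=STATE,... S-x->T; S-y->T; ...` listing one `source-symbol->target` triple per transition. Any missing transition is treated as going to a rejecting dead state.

Track how much of `0101` has been matched so far: state S0 is no progress, S4 is the absorbing accept state reached once `0101` has occurred. Intermediate states record partial matches; on a mismatch, fall back to the longest reusable overlap.
A 5-state machine:
        0   1  
>  S0   S1  S0 
   S1   S1  S2 
   S2   S3  S0 
   S3   S1  S4 
 * S4   S4  S4 
(> = start, * = accepting)

start=S0; accept=S4; S0-0->S1; S0-1->S0; S1-0->S1; S1-1->S2; S2-0->S3; S2-1->S0; S3-0->S1; S3-1->S4; S4-0->S4; S4-1->S4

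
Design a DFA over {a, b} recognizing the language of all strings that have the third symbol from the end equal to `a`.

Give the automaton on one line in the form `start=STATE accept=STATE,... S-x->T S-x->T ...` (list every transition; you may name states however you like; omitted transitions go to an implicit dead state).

A DFA must remember the last 3 symbols (since which symbol is third-to-last isn't known until the input ends). Use one state per possible window of the last ≤3 symbols; accept from those whose window starts with `a`.
A 15-state machine:
          a    b  
>  S0     S1   S2 
   S1     S3   S4 
   S2     S5   S6 
   S3     S7   S8 
   S4     S9  S10 
   S5    S11  S12 
   S6    S13  S14 
 * S7     S7   S8 
 * S8     S9  S10 
 * S9    S11  S12 
 * S10   S13  S14 
   S11    S7   S8 
   S12    S9  S10 
   S13   S11  S12 
   S14   S13  S14 
(> = start, * = accepting)

start=S0 accept=S7,S8,S9,S10 S0-a->S1 S0-b->S2 S1-a->S3 S1-b->S4 S2-a->S5 S2-b->S6 S3-a->S7 S3-b->S8 S4-a->S9 S4-b->S10 S5-a->S11 S5-b->S12 S6-a->S13 S6-b->S14 S7-a->S7 S7-b->S8 S8-a->S9 S8-b->S10 S9-a->S11 S9-b->S12 S10-a->S13 S10-b->S14 S11-a->S7 S11-b->S8 S12-a->S9 S12-b->S10 S13-a->S11 S13-b->S12 S14-a->S13 S14-b->S14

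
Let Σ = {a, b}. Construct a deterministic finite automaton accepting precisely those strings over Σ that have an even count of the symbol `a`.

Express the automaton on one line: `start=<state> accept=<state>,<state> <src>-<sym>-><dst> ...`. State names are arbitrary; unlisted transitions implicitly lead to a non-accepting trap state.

Keep the running count of `a`s modulo 2: each `a` advances along the cycle q0 → q1 → q0 while other symbols loop. Accept at q0.
2 states suffice.
        a   b  
>* q0   q1  q0 
   q1   q0  q1 
(> = start, * = accepting)

start=q0 accept=q0 q0-a->q1 q0-b->q0 q1-a->q0 q1-b->q1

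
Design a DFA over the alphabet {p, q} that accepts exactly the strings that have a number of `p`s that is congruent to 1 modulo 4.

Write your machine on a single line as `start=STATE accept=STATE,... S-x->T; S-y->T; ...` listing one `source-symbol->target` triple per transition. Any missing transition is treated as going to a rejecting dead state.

Keep the running count of `p`s modulo 4: each `p` advances along the cycle s0 → s1 → s2 → s3 → s0 while other symbols loop. Accept at s1.
With 4 states:
        p   q  
>  s0   s1  s0 
 * s1   s2  s1 
   s2   s3  s2 
   s3   s0  s3 
(> = start, * = accepting)

start=s0; accept=s1; s0-p->s1; s0-q->s0; s1-p->s2; s1-q->s1; s2-p->s3; s2-q->s2; s3-p->s0; s3-q->s3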